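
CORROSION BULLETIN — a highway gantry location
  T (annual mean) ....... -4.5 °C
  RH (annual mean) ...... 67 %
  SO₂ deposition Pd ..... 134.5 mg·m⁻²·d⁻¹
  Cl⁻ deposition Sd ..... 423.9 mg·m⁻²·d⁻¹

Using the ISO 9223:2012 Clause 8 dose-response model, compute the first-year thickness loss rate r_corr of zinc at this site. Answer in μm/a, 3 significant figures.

zinc: f(T) = +0.038·(T−10) [T≤10 °C] = -0.5510
  Pd branch = 0.0129·Pd^0.44·e^(0.046·RH+f) = 1.401 μm/a
  Cl⁻ term: 0.0175·423.9^0.57·exp(0.008·67+0.085·-4.5) = 0.6416
  r_corr = 1.401 + 0.6416 = 2.043 μm/a

r_corr = 2.04 μm/a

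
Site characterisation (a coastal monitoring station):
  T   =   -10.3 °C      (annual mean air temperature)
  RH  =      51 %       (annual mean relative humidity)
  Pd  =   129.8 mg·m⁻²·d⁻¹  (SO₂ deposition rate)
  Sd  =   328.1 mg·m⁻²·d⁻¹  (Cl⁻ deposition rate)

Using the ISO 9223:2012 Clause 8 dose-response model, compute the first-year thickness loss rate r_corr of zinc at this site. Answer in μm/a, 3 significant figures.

r_corr = 0.828 μm/a

zinc: temperature factor f = +0.038·(-20.3) = -0.7714
  SO₂ term: 0.0129·129.8^0.44·exp(0.046·51-0.7714) = 0.53
  Cl⁻ term: 0.0175·328.1^0.57·exp(0.008·51+0.085·-10.3) = 0.2979
  r_corr = 0.53 + 0.2979 = 0.8279 μm/a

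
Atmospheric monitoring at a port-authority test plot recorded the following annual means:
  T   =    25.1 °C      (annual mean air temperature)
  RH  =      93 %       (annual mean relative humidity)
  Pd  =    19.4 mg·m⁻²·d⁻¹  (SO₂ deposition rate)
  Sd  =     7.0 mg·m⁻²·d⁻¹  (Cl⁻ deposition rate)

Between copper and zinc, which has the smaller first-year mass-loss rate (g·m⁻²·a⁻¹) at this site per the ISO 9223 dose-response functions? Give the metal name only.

zinc

copper: f(T) = -0.080·(T−10) [T>10 °C] = -1.2080
  sulphur-dioxide contribution → 0.8269 μm/a
  chloride contribution → 1.687 μm/a
  total first-year rate 2.514 μm/a
  mass loss = 2.514 μm/a × 8.96 g/cm³ = 22.52 g·m⁻²·a⁻¹
zinc: T>10 °C ⇒ hinge -0.071·(25.1−10) = -1.0721
  sulphur-dioxide contribution → 1.174 μm/a
  chloride contribution → 0.9428 μm/a
  total first-year rate 2.116 μm/a
  mass loss = 2.116 μm/a × 7.14 g/cm³ = 15.11 g·m⁻²·a⁻¹
Ordering by g·m⁻²·a⁻¹: copper (22.5) > zinc (15.1)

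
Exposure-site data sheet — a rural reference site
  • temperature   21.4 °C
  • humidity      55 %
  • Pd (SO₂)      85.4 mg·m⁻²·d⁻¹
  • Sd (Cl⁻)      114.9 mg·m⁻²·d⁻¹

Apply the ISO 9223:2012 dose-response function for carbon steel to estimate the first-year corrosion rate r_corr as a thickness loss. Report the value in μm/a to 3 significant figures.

carbon steel: temperature factor f = -0.054·(11.4) = -0.6156
  Pd branch = 1.77·Pd^0.52·e^(0.02·RH+f) = 29.02 μm/a
  Cl⁻ term: 0.102·114.9^0.62·exp(0.033·55+0.04·21.4) = 27.93
  sum: 29.02 + 27.93 → r_corr = 56.95 μm/a

r_corr = 56.9 μm/a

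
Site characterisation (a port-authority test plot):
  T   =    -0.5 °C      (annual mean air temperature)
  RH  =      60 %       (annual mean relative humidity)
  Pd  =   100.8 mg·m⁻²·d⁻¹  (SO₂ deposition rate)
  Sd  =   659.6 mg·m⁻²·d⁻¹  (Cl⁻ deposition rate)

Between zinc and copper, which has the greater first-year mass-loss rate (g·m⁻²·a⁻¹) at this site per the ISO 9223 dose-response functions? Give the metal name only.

zinc: temperature factor f = +0.038·(-10.5) = -0.3990
  sulphur-dioxide contribution → 1.041 μm/a
  chloride contribution → 1.097 μm/a
  ⇒ r_corr(zinc) = 2.138 μm/a
  mass loss = 2.138 μm/a × 7.14 g/cm³ = 15.26 g·m⁻²·a⁻¹
copper: T≤10 °C ⇒ hinge +0.126·(-0.5−10) = -1.3230
  sulphur-dioxide contribution → 0.1614 μm/a
  chloride contribution → 0.5005 μm/a
  ⇒ r_corr(copper) = 0.6619 μm/a
  mass loss = 0.6619 μm/a × 8.96 g/cm³ = 5.931 g·m⁻²·a⁻¹
Ordering by g·m⁻²·a⁻¹: zinc (15.3) > copper (5.93)

zinc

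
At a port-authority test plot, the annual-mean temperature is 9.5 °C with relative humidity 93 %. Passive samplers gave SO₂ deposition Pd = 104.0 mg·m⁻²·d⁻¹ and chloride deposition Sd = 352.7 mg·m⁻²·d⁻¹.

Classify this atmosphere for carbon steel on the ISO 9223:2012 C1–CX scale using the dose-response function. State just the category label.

carbon steel: T≤10 °C ⇒ hinge +0.150·(9.5−10) = -0.0750
  Pd branch = 1.77·Pd^0.52·e^(0.02·RH+f) = 118 μm/a
  Cl⁻ term: 0.102·352.7^0.62·exp(0.033·93+0.04·9.5) = 121.9
  r_corr = 118 + 121.9 = 239.9 μm/a
Category bounds: 200…700 μm/a bracket r_corr ⇒ CX

CX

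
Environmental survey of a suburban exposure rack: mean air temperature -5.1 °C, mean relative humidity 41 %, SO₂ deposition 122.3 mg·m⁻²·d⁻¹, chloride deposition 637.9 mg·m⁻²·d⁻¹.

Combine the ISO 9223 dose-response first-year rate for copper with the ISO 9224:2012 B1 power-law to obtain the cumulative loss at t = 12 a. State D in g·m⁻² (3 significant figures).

D(12) = 10.8 g·m⁻²

copper: f(T) = +0.126·(T−10) [T≤10 °C] = -1.9026
  Pd branch = 0.0053·Pd^0.26·e^(0.059·RH+f) = 0.03099 μm/a
  Cl⁻ term: 0.01025·637.9^0.27·exp(0.036·41+0.049·-5.1) = 0.1998
  r_corr = 0.03099 + 0.1998 = 0.2307 μm/a
Long-term exponent b (ISO 9224 Table 2, B1) = 0.667
  D(12) = 0.2307 × 12^0.667 = 0.2307 × 5.246 = 1.21 μm
  Mass loss = 1.21 μm × 8.96 g/cm³ = 10.85 g·m⁻²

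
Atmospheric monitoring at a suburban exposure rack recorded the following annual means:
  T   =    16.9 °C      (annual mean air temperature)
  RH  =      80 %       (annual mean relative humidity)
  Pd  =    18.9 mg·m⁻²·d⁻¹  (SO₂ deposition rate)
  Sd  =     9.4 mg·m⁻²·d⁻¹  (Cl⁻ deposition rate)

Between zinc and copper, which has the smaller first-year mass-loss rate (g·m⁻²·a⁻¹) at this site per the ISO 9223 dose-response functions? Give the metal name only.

zinc

zinc: T>10 °C ⇒ hinge -0.071·(16.9−10) = -0.4899
  sulphur-dioxide contribution → 1.142 μm/a
  chloride contribution → 0.5006 μm/a
  total first-year rate 1.643 μm/a
  mass loss = 1.643 μm/a × 7.14 g/cm³ = 11.73 g·m⁻²·a⁻¹
copper: T>10 °C ⇒ hinge -0.080·(16.9−10) = -0.5520
  sulphur-dioxide contribution → 0.735 μm/a
  chloride contribution → 0.7654 μm/a
  ⇒ r_corr(copper) = 1.5 μm/a
  mass loss = 1.5 μm/a × 8.96 g/cm³ = 13.44 g·m⁻²·a⁻¹
Ordering by g·m⁻²·a⁻¹: copper (13.4) > zinc (11.7)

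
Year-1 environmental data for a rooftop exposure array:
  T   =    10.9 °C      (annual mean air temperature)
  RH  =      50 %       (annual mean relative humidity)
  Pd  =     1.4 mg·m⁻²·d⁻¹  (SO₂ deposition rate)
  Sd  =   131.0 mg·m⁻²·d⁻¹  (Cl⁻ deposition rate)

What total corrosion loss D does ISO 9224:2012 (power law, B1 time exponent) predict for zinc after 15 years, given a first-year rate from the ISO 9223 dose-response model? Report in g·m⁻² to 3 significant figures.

zinc: T>10 °C ⇒ hinge -0.071·(10.9−10) = -0.0639
  Pd branch = 0.0129·Pd^0.44·e^(0.046·RH+f) = 0.14 μm/a
  Sd branch = 0.0175·Sd^0.57·e^(0.008·RH+0.085·T) = 1.062 μm/a
  sum: 0.14 + 1.062 → r_corr = 1.202 μm/a
ISO 9224: D(t) = r_corr · t^b with b = 0.813 (zinc, B1)
  D(15) = 1.202 × 15^0.813 = 1.202 × 9.04 = 10.86 μm
  Mass loss = 10.86 μm × 7.14 g/cm³ = 77.56 g·m⁻²

D(15) = 77.6 g·m⁻²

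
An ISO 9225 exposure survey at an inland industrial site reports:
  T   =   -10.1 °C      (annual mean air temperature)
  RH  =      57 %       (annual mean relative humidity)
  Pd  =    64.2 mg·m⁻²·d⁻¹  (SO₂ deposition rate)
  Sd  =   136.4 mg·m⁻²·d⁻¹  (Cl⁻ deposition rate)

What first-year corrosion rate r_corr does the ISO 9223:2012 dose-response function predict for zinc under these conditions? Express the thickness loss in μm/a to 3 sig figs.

zinc: f(T) = +0.038·(T−10) [T≤10 °C] = -0.7638
  Pd branch = 0.0129·Pd^0.44·e^(0.046·RH+f) = 0.5163 μm/a
  Cl⁻ term: 0.0175·136.4^0.57·exp(0.008·57+0.085·-10.1) = 0.1928
  sum: 0.5163 + 0.1928 → r_corr = 0.7091 μm/a

r_corr = 0.709 μm/a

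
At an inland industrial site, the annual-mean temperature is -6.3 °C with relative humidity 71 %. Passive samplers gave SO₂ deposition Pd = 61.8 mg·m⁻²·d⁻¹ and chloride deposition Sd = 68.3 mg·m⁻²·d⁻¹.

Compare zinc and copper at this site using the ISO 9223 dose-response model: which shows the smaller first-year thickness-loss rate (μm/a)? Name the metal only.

zinc: f(T) = +0.038·(T−10) [T≤10 °C] = -0.6194
  sulphur-dioxide contribution → 1.117 μm/a
  chloride contribution → 0.2008 μm/a
  total first-year rate 1.318 μm/a
copper: temperature factor f = +0.126·(-16.3) = -2.0538
  sulphur-dioxide contribution → 0.131 μm/a
  chloride contribution → 0.3034 μm/a
  total first-year rate 0.4344 μm/a
Ordering by μm/a: zinc (1.32) > copper (0.434)

copper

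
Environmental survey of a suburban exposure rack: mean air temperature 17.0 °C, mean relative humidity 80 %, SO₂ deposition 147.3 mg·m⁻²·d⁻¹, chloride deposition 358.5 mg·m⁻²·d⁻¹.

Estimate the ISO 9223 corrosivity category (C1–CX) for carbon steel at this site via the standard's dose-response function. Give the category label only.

C5

carbon steel: f(T) = -0.054·(T−10) [T>10 °C] = -0.3780
  SO₂ term: 1.77·147.3^0.52·exp(0.02·80-0.3780) = 80.57
  Sd branch = 0.102·Sd^0.62·e^(0.033·RH+0.04·T) = 108.2 μm/a
  r_corr = 80.57 + 108.2 = 188.8 μm/a
ISO 9223 Table 2 (carbon steel): 80 < 189 ≤ 200 μm/a ⇒ C5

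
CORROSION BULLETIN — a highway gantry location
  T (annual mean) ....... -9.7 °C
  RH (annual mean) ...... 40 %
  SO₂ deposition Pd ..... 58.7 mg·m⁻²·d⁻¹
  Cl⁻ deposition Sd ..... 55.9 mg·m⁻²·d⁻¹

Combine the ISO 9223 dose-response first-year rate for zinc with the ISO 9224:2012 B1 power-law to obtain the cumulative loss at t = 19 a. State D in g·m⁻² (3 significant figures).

D(19) = 26.2 g·m⁻²

zinc: f(T) = +0.038·(T−10) [T≤10 °C] = -0.7486
  Pd branch = 0.0129·Pd^0.44·e^(0.046·RH+f) = 0.2306 μm/a
  Sd branch = 0.0175·Sd^0.57·e^(0.008·RH+0.085·T) = 0.1047 μm/a
  r_corr = 0.2306 + 0.1047 = 0.3353 μm/a
Power-law: D(19) = r_corr · 19^0.813
  D(19) = 0.3353 × 19^0.813 = 0.3353 × 10.96 = 3.673 μm
  Mass loss = 3.673 μm × 7.14 g/cm³ = 26.22 g·m⁻²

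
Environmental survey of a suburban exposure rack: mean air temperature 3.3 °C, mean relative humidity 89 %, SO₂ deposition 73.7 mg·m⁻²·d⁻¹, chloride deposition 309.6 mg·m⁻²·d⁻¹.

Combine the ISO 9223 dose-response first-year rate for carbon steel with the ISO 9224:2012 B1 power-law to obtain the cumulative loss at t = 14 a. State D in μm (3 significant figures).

carbon steel: f(T) = +0.150·(T−10) [T≤10 °C] = -1.0050
  sulphur-dioxide contribution → 35.94 μm/a
  chloride contribution → 76.87 μm/a
  ⇒ r_corr(carbon steel) = 112.8 μm/a
Power-law: D(14) = r_corr · 14^0.523
  D(14) = 112.8 × 14^0.523 = 112.8 × 3.976 = 448.5 μm

D(14) = 449 μm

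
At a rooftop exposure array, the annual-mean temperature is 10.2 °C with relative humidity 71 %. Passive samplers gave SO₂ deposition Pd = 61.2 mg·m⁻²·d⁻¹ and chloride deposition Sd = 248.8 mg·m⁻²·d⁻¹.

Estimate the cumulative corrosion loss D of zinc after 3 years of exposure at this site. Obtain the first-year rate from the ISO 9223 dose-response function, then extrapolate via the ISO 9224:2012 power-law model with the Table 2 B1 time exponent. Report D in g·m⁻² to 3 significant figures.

zinc: f(T) = -0.071·(T−10) [T>10 °C] = -0.0142
  SO₂ term: 0.0129·61.2^0.44·exp(0.046·71-0.0142) = 2.037
  Cl⁻ term: 0.0175·248.8^0.57·exp(0.008·71+0.085·10.2) = 1.706
  sum: 2.037 + 1.706 → r_corr = 3.743 μm/a
ISO 9224: D(t) = r_corr · t^b with b = 0.813 (zinc, B1)
  D(3) = 3.743 × 3^0.813 = 3.743 × 2.443 = 9.143 μm
  Mass loss = 9.143 μm × 7.14 g/cm³ = 65.28 g·m⁻²

D(3) = 65.3 g·m⁻²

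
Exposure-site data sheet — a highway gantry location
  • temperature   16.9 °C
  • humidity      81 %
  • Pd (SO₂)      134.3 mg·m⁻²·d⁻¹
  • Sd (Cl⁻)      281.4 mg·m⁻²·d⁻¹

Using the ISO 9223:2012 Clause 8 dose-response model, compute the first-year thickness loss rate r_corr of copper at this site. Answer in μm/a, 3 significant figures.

r_corr = 3.28 μm/a

copper: temperature factor f = -0.080·(6.9) = -0.5520
  SO₂ term: 0.0053·134.3^0.26·exp(0.059·81-0.5520) = 1.298
  Cl⁻ term: 0.01025·281.4^0.27·exp(0.036·81+0.049·16.9) = 1.986
  sum: 1.298 + 1.986 → r_corr = 3.285 μm/a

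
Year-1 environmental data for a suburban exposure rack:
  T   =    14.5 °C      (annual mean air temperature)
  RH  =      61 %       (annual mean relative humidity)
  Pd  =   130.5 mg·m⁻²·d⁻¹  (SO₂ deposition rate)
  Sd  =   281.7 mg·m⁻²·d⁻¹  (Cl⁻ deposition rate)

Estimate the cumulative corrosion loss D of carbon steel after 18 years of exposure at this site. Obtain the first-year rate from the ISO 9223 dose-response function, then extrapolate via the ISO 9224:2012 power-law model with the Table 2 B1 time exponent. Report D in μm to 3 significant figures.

D(18) = 473 μm

carbon steel: temperature factor f = -0.054·(4.5) = -0.2430
  sulphur-dioxide contribution → 59.21 μm/a
  chloride contribution → 45.04 μm/a
  ⇒ r_corr(carbon steel) = 104.2 μm/a
Long-term exponent b (ISO 9224 Table 2, B1) = 0.523
  D(18) = 104.2 × 18^0.523 = 104.2 × 4.534 = 472.7 μm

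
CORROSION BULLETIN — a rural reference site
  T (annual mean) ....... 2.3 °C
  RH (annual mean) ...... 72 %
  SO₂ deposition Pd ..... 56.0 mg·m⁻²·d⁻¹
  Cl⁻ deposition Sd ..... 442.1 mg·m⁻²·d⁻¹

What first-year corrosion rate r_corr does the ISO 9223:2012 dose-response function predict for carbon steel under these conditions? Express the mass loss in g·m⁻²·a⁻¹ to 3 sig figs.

carbon steel: temperature factor f = +0.150·(-7.7) = -1.1550
  Pd branch = 1.77·Pd^0.52·e^(0.02·RH+f) = 19.09 μm/a
  Sd branch = 0.102·Sd^0.62·e^(0.033·RH+0.04·T) = 52.56 μm/a
  r_corr = 19.09 + 52.56 = 71.65 μm/a
Convert to mass loss: 71.65 μm/a × 7.85 g/cm³ = 562.5 g·m⁻²·a⁻¹

r_corr = 562 g·m⁻²·a⁻¹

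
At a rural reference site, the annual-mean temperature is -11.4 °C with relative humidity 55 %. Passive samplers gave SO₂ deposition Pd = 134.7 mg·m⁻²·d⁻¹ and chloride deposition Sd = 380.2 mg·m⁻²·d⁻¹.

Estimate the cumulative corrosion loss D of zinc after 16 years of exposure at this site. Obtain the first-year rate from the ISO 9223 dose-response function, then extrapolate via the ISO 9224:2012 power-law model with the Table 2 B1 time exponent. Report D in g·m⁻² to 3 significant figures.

zinc: temperature factor f = +0.038·(-21.4) = -0.8132
  Pd branch = 0.0129·Pd^0.44·e^(0.046·RH+f) = 0.621 μm/a
  Sd branch = 0.0175·Sd^0.57·e^(0.008·RH+0.085·T) = 0.3047 μm/a
  sum: 0.621 + 0.3047 → r_corr = 0.9257 μm/a
Long-term exponent b (ISO 9224 Table 2, B1) = 0.813
  D(16) = 0.9257 × 16^0.813 = 0.9257 × 9.527 = 8.819 μm
  Mass loss = 8.819 μm × 7.14 g/cm³ = 62.97 g·m⁻²

D(16) = 63.0 g·m⁻²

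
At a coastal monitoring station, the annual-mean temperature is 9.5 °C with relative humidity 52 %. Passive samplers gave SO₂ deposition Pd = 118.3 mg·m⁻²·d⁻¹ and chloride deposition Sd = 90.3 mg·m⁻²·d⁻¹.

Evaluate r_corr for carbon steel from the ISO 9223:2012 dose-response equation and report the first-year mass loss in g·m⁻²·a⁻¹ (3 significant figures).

r_corr = 543 g·m⁻²·a⁻¹

carbon steel: temperature factor f = +0.150·(-0.5) = -0.0750
  sulphur-dioxide contribution → 55.59 μm/a
  chloride contribution → 13.53 μm/a
  ⇒ r_corr(carbon steel) = 69.13 μm/a
Convert to mass loss: 69.13 μm/a × 7.85 g/cm³ = 542.6 g·m⁻²·a⁻¹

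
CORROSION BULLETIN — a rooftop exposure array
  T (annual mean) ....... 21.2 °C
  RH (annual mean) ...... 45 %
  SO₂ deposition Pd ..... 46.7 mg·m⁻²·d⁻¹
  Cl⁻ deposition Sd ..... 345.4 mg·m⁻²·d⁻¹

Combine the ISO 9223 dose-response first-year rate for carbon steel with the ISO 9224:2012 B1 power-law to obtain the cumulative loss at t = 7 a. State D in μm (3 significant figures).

D(7) = 158 μm

carbon steel: temperature factor f = -0.054·(11.2) = -0.6048
  sulphur-dioxide contribution → 17.55 μm/a
  chloride contribution → 39.41 μm/a
  ⇒ r_corr(carbon steel) = 56.95 μm/a
ISO 9224: D(t) = r_corr · t^b with b = 0.523 (carbon steel, B1)
  D(7) = 56.95 × 7^0.523 = 56.95 × 2.767 = 157.6 μm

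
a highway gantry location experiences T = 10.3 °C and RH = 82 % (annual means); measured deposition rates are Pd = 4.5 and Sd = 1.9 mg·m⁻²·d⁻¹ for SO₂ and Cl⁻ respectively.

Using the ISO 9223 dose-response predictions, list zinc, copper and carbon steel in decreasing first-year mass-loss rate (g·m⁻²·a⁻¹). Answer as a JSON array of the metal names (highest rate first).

["carbon steel", "copper", "zinc"]

zinc: f(T) = -0.071·(T−10) [T>10 °C] = -0.0213
  sulphur-dioxide contribution → 1.064 μm/a
  chloride contribution → 0.1167 μm/a
  total first-year rate 1.181 μm/a
  mass loss = 1.181 μm/a × 7.14 g/cm³ = 8.43 g·m⁻²·a⁻¹
copper: temperature factor f = -0.080·(0.3) = -0.0240
  sulphur-dioxide contribution → 0.9656 μm/a
  chloride contribution → 0.3866 μm/a
  ⇒ r_corr(copper) = 1.352 μm/a
  mass loss = 1.352 μm/a × 8.96 g/cm³ = 12.12 g·m⁻²·a⁻¹
carbon steel: temperature factor f = -0.054·(0.3) = -0.0162
  sulphur-dioxide contribution → 19.63 μm/a
  chloride contribution → 3.432 μm/a
  ⇒ r_corr(carbon steel) = 23.06 μm/a
  mass loss = 23.06 μm/a × 7.85 g/cm³ = 181 g·m⁻²·a⁻¹
Ordering by g·m⁻²·a⁻¹: carbon steel (181) > copper (12.1) > zinc (8.43)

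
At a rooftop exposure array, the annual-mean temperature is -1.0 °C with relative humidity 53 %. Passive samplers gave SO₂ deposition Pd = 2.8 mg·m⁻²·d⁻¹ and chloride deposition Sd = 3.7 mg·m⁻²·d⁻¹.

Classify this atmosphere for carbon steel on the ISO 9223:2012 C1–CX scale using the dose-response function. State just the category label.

C2

carbon steel: T≤10 °C ⇒ hinge +0.150·(-1.0−10) = -1.6500
  sulphur-dioxide contribution → 1.676 μm/a
  chloride contribution → 1.268 μm/a
  ⇒ r_corr(carbon steel) = 2.944 μm/a
ISO 9223 Table 2 (carbon steel): 1.3 < 2.94 ≤ 25 μm/a ⇒ C2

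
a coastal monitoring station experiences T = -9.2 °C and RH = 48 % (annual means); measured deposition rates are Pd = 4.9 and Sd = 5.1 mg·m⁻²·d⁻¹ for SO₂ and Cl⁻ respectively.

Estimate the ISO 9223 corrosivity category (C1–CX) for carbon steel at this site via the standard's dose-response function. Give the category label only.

carbon steel: temperature factor f = +0.150·(-19.2) = -2.8800
  sulphur-dioxide contribution → 0.593 μm/a
  chloride contribution → 0.9449 μm/a
  ⇒ r_corr(carbon steel) = 1.538 μm/a
1.54 μm/a falls in (1.3, 25] for carbon steel → category C2

C2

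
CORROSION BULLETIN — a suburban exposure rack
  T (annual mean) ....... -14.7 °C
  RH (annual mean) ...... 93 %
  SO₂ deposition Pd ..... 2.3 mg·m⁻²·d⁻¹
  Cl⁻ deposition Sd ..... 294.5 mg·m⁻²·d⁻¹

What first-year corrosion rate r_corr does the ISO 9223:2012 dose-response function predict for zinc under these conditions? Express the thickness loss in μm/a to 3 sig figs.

zinc: f(T) = +0.038·(T−10) [T≤10 °C] = -0.9386
  Pd branch = 0.0129·Pd^0.44·e^(0.046·RH+f) = 0.5248 μm/a
  Sd branch = 0.0175·Sd^0.57·e^(0.008·RH+0.085·T) = 0.2697 μm/a
  r_corr = 0.5248 + 0.2697 = 0.7945 μm/a

r_corr = 0.795 μm/a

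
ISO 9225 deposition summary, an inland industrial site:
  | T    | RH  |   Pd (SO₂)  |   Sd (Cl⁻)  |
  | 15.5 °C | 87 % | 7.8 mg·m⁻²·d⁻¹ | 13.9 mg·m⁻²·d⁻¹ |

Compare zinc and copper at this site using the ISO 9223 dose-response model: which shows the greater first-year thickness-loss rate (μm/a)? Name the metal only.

zinc: temperature factor f = -0.071·(5.5) = -0.3905
  Pd branch = 0.0129·Pd^0.44·e^(0.046·RH+f) = 1.179 μm/a
  Sd branch = 0.0175·Sd^0.57·e^(0.008·RH+0.085·T) = 0.5875 μm/a
  sum: 1.179 + 0.5875 → r_corr = 1.767 μm/a
copper: T>10 °C ⇒ hinge -0.080·(15.5−10) = -0.4400
  SO₂ term: 0.0053·7.8^0.26·exp(0.059·87-0.4400) = 0.9871
  Cl⁻ term: 0.01025·13.9^0.27·exp(0.036·87+0.049·15.5) = 1.022
  sum: 0.9871 + 1.022 → r_corr = 2.009 μm/a
Ordering by μm/a: copper (2.01) > zinc (1.77)

copper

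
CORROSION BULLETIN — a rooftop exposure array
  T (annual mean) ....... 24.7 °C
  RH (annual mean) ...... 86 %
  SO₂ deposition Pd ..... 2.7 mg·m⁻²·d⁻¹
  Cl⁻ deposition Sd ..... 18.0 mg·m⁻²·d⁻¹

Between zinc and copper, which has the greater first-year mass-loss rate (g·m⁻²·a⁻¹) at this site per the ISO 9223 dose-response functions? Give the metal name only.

zinc: temperature factor f = -0.071·(14.7) = -1.0437
  SO₂ term: 0.0129·2.7^0.44·exp(0.046·86-1.0437) = 0.3674
  Sd branch = 0.0175·Sd^0.57·e^(0.008·RH+0.085·T) = 1.476 μm/a
  sum: 0.3674 + 1.476 → r_corr = 1.844 μm/a
  mass loss = 1.844 μm/a × 7.14 g/cm³ = 13.16 g·m⁻²·a⁻¹
copper: temperature factor f = -0.080·(14.7) = -1.1760
  SO₂ term: 0.0053·2.7^0.26·exp(0.059·86-1.1760) = 0.3383
  Sd branch = 0.01025·Sd^0.27·e^(0.036·RH+0.049·T) = 1.659 μm/a
  r_corr = 0.3383 + 1.659 = 1.997 μm/a
  mass loss = 1.997 μm/a × 8.96 g/cm³ = 17.9 g·m⁻²·a⁻¹
Ordering by g·m⁻²·a⁻¹: copper (17.9) > zinc (13.2)

copper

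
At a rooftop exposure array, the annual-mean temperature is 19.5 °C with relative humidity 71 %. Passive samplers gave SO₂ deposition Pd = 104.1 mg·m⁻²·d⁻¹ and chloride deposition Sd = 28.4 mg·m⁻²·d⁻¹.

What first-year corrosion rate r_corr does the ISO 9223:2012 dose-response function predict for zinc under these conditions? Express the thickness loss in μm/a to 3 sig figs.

zinc: f(T) = -0.071·(T−10) [T>10 °C] = -0.6745
  sulphur-dioxide contribution → 1.33 μm/a
  chloride contribution → 1.091 μm/a
  ⇒ r_corr(zinc) = 2.421 μm/a

r_corr = 2.42 μm/a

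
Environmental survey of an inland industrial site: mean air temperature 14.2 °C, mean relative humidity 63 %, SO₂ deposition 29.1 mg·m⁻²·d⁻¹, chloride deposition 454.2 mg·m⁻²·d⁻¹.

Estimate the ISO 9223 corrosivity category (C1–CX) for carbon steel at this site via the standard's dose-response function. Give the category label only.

carbon steel: f(T) = -0.054·(T−10) [T>10 °C] = -0.2268
  SO₂ term: 1.77·29.1^0.52·exp(0.02·63-0.2268) = 28.7
  Sd branch = 0.102·Sd^0.62·e^(0.033·RH+0.04·T) = 63.93 μm/a
  sum: 28.7 + 63.93 → r_corr = 92.63 μm/a
Category bounds: 80…200 μm/a bracket r_corr ⇒ C5

C5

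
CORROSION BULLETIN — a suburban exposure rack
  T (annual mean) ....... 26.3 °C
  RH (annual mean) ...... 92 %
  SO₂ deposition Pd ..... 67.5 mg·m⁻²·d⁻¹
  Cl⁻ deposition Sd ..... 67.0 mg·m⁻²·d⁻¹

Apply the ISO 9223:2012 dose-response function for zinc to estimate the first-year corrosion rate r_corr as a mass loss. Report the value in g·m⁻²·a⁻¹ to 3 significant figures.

zinc: temperature factor f = -0.071·(16.3) = -1.1573
  sulphur-dioxide contribution → 1.782 μm/a
  chloride contribution → 3.753 μm/a
  ⇒ r_corr(zinc) = 5.535 μm/a
Convert to mass loss: 5.535 μm/a × 7.14 g/cm³ = 39.52 g·m⁻²·a⁻¹

r_corr = 39.5 g·m⁻²·a⁻¹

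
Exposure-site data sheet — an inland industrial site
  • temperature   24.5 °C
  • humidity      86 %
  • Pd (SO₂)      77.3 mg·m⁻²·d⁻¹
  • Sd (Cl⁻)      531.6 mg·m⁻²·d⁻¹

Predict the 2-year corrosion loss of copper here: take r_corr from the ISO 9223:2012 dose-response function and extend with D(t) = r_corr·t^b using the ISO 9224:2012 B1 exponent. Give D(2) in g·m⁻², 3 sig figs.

D(2) = 70.0 g·m⁻²

copper: temperature factor f = -0.080·(14.5) = -1.1600
  Pd branch = 0.0053·Pd^0.26·e^(0.059·RH+f) = 0.8223 μm/a
  Sd branch = 0.01025·Sd^0.27·e^(0.036·RH+0.049·T) = 4.098 μm/a
  r_corr = 0.8223 + 4.098 = 4.92 μm/a
ISO 9224: D(t) = r_corr · t^b with b = 0.667 (copper, B1)
  D(2) = 4.92 × 2^0.667 = 4.92 × 1.588 = 7.812 μm
  Mass loss = 7.812 μm × 8.96 g/cm³ = 70 g·m⁻²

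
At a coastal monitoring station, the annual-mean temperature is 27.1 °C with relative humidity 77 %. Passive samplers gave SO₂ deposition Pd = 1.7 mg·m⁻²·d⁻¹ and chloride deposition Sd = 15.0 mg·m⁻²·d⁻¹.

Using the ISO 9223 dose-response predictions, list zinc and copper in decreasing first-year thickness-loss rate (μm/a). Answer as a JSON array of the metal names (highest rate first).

["zinc", "copper"]

zinc: T>10 °C ⇒ hinge -0.071·(27.1−10) = -1.2141
  SO₂ term: 0.0129·1.7^0.44·exp(0.046·77-1.2141) = 0.1671
  Sd branch = 0.0175·Sd^0.57·e^(0.008·RH+0.085·T) = 1.518 μm/a
  sum: 0.1671 + 1.518 → r_corr = 1.685 μm/a
copper: f(T) = -0.080·(T−10) [T>10 °C] = -1.3680
  Pd branch = 0.0053·Pd^0.26·e^(0.059·RH+f) = 0.1456 μm/a
  Sd branch = 0.01025·Sd^0.27·e^(0.036·RH+0.049·T) = 1.285 μm/a
  r_corr = 0.1456 + 1.285 = 1.43 μm/a
Ordering by μm/a: zinc (1.69) > copper (1.43)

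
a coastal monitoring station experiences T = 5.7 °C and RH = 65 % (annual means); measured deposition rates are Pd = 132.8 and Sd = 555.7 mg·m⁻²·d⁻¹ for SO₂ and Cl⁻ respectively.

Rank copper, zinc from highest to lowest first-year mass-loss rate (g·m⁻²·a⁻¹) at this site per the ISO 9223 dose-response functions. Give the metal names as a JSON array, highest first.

copper: temperature factor f = +0.126·(-4.3) = -0.5418
  sulphur-dioxide contribution → 0.5088 μm/a
  chloride contribution → 0.7751 μm/a
  total first-year rate 1.284 μm/a
  mass loss = 1.284 μm/a × 8.96 g/cm³ = 11.5 g·m⁻²·a⁻¹
zinc: T≤10 °C ⇒ hinge +0.038·(5.7−10) = -0.1634
  sulphur-dioxide contribution → 1.872 μm/a
  chloride contribution → 1.753 μm/a
  total first-year rate 3.626 μm/a
  mass loss = 3.626 μm/a × 7.14 g/cm³ = 25.89 g·m⁻²·a⁻¹
Ordering by g·m⁻²·a⁻¹: zinc (25.9) > copper (11.5)

["zinc", "copper"]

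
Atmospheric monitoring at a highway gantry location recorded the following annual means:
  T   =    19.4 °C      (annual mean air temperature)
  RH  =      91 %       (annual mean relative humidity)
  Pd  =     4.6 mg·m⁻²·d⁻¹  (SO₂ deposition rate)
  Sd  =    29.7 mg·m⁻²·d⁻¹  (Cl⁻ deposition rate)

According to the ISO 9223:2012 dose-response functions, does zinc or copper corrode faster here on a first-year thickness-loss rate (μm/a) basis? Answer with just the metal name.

zinc: T>10 °C ⇒ hinge -0.071·(19.4−10) = -0.6674
  sulphur-dioxide contribution → 0.8517 μm/a
  chloride contribution → 1.303 μm/a
  total first-year rate 2.154 μm/a
copper: f(T) = -0.080·(T−10) [T>10 °C] = -0.7520
  sulphur-dioxide contribution → 0.7975 μm/a
  chloride contribution → 1.754 μm/a
  ⇒ r_corr(copper) = 2.551 μm/a
Ordering by μm/a: copper (2.55) > zinc (2.15)

copper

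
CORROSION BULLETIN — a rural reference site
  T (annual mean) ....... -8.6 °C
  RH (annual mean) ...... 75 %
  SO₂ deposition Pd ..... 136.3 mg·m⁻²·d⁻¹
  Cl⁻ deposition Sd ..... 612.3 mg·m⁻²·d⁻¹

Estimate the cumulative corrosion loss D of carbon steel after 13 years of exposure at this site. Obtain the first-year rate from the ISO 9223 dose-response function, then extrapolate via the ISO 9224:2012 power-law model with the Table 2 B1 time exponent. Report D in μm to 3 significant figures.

carbon steel: temperature factor f = +0.150·(-18.6) = -2.7900
  SO₂ term: 1.77·136.3^0.52·exp(0.02·75-2.7900) = 6.276
  Sd branch = 0.102·Sd^0.62·e^(0.033·RH+0.04·T) = 45.92 μm/a
  sum: 6.276 + 45.92 → r_corr = 52.2 μm/a
Power-law: D(13) = r_corr · 13^0.523
  D(13) = 52.2 × 13^0.523 = 52.2 × 3.825 = 199.6 μm

D(13) = 200 μm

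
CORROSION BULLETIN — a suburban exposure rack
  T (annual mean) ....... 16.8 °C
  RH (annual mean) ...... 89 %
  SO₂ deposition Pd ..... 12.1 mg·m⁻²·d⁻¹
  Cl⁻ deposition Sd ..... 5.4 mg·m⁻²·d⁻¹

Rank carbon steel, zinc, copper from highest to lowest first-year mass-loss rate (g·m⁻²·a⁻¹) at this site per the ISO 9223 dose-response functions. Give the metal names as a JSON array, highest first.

carbon steel: f(T) = -0.054·(T−10) [T>10 °C] = -0.3672
  SO₂ term: 1.77·12.1^0.52·exp(0.02·89-0.3672) = 26.58
  Sd branch = 0.102·Sd^0.62·e^(0.033·RH+0.04·T) = 10.72 μm/a
  r_corr = 26.58 + 10.72 = 37.3 μm/a
  mass loss = 37.3 μm/a × 7.85 g/cm³ = 292.8 g·m⁻²·a⁻¹
zinc: temperature factor f = -0.071·(6.8) = -0.4828
  Pd branch = 0.0129·Pd^0.44·e^(0.046·RH+f) = 1.43 μm/a
  Cl⁻ term: 0.0175·5.4^0.57·exp(0.008·89+0.085·16.8) = 0.3889
  sum: 1.43 + 0.3889 → r_corr = 1.819 μm/a
  mass loss = 1.819 μm/a × 7.14 g/cm³ = 12.99 g·m⁻²·a⁻¹
copper: T>10 °C ⇒ hinge -0.080·(16.8−10) = -0.5440
  Pd branch = 0.0053·Pd^0.26·e^(0.059·RH+f) = 1.122 μm/a
  Cl⁻ term: 0.01025·5.4^0.27·exp(0.036·89+0.049·16.8) = 0.9067
  r_corr = 1.122 + 0.9067 = 2.029 μm/a
  mass loss = 2.029 μm/a × 8.96 g/cm³ = 18.18 g·m⁻²·a⁻¹
Ordering by g·m⁻²·a⁻¹: carbon steel (293) > copper (18.2) > zinc (13)

["carbon steel", "copper", "zinc"]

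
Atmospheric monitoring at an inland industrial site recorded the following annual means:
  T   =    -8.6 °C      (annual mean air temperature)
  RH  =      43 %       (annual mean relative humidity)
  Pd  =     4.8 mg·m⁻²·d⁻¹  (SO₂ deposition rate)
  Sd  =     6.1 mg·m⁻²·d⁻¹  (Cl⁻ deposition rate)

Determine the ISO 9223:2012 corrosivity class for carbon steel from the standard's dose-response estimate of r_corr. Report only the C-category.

carbon steel: f(T) = +0.150·(T−10) [T≤10 °C] = -2.7900
  sulphur-dioxide contribution → 0.5808 μm/a
  chloride contribution → 0.917 μm/a
  ⇒ r_corr(carbon steel) = 1.498 μm/a
Category bounds: 1.3…25 μm/a bracket r_corr ⇒ C2

C2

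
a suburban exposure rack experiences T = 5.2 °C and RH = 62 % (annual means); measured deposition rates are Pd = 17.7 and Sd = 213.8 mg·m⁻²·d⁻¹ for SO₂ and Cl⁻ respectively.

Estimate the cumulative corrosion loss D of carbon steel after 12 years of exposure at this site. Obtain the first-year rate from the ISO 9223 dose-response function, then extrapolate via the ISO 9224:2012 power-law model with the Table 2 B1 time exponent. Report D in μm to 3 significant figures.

carbon steel: T≤10 °C ⇒ hinge +0.150·(5.2−10) = -0.7200
  Pd branch = 1.77·Pd^0.52·e^(0.02·RH+f) = 13.27 μm/a
  Sd branch = 0.102·Sd^0.62·e^(0.033·RH+0.04·T) = 27.05 μm/a
  sum: 13.27 + 27.05 → r_corr = 40.31 μm/a
Power-law: D(12) = r_corr · 12^0.523
  D(12) = 40.31 × 12^0.523 = 40.31 × 3.668 = 147.9 μm

D(12) = 148 μm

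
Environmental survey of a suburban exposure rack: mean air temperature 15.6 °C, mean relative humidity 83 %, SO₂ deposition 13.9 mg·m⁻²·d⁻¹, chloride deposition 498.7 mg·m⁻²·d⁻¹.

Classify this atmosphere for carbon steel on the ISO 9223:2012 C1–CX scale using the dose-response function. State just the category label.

C5

carbon steel: f(T) = -0.054·(T−10) [T>10 °C] = -0.3024
  SO₂ term: 1.77·13.9^0.52·exp(0.02·83-0.3024) = 27.04
  Sd branch = 0.102·Sd^0.62·e^(0.033·RH+0.04·T) = 138.6 μm/a
  r_corr = 27.04 + 138.6 = 165.6 μm/a
166 μm/a falls in (80, 200] for carbon steel → category C5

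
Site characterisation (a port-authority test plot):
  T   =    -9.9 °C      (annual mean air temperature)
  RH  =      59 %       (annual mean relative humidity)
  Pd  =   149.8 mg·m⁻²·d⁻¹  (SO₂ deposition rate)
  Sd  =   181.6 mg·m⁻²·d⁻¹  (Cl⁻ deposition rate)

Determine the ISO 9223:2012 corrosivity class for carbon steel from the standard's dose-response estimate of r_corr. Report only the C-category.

carbon steel: T≤10 °C ⇒ hinge +0.150·(-9.9−10) = -2.9850
  Pd branch = 1.77·Pd^0.52·e^(0.02·RH+f) = 3.939 μm/a
  Sd branch = 0.102·Sd^0.62·e^(0.033·RH+0.04·T) = 12.1 μm/a
  sum: 3.939 + 12.1 → r_corr = 16.04 μm/a
16 μm/a falls in (1.3, 25] for carbon steel → category C2

C2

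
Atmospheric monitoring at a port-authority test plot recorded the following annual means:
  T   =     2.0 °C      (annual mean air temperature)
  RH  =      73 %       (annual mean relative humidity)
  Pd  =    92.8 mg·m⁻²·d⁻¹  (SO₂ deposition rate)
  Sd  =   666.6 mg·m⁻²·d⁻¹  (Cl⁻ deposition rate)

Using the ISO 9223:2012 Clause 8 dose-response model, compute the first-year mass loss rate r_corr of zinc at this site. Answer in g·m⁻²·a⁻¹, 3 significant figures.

r_corr = 25.1 g·m⁻²·a⁻¹

zinc: temperature factor f = +0.038·(-8.0) = -0.3040
  sulphur-dioxide contribution → 2.007 μm/a
  chloride contribution → 1.514 μm/a
  total first-year rate 3.521 μm/a
Convert to mass loss: 3.521 μm/a × 7.14 g/cm³ = 25.14 g·m⁻²·a⁻¹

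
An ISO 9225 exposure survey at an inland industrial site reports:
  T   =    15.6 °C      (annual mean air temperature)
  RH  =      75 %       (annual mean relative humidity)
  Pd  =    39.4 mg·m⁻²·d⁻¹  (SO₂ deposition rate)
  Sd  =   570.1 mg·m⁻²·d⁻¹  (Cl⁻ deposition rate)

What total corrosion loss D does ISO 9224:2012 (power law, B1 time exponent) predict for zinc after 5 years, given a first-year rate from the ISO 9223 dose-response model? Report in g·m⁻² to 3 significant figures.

D(5) = 154 g·m⁻²

zinc: f(T) = -0.071·(T−10) [T>10 °C] = -0.3976
  sulphur-dioxide contribution → 1.375 μm/a
  chloride contribution → 4.471 μm/a
  ⇒ r_corr(zinc) = 5.846 μm/a
Long-term exponent b (ISO 9224 Table 2, B1) = 0.813
  D(5) = 5.846 × 5^0.813 = 5.846 × 3.701 = 21.63 μm
  Mass loss = 21.63 μm × 7.14 g/cm³ = 154.5 g·m⁻²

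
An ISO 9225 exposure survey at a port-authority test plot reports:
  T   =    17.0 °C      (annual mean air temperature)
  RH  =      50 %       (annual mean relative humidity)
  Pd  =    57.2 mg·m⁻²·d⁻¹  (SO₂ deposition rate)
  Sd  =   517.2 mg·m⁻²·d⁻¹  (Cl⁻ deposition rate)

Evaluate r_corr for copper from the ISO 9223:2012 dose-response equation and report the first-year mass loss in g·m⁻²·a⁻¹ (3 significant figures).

r_corr = 8.39 g·m⁻²·a⁻¹

copper: temperature factor f = -0.080·(7.0) = -0.5600
  sulphur-dioxide contribution → 0.1656 μm/a
  chloride contribution → 0.7707 μm/a
  total first-year rate 0.9364 μm/a
Convert to mass loss: 0.9364 μm/a × 8.96 g/cm³ = 8.39 g·m⁻²·a⁻¹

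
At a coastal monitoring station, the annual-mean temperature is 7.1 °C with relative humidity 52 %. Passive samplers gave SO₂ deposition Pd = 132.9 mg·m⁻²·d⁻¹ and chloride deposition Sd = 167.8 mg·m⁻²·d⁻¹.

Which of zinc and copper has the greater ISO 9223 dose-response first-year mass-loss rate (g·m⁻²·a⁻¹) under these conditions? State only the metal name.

zinc: T≤10 °C ⇒ hinge +0.038·(7.1−10) = -0.1102
  sulphur-dioxide contribution → 1.086 μm/a
  chloride contribution → 0.8994 μm/a
  ⇒ r_corr(zinc) = 1.986 μm/a
  mass loss = 1.986 μm/a × 7.14 g/cm³ = 14.18 g·m⁻²·a⁻¹
copper: temperature factor f = +0.126·(-2.9) = -0.3654
  sulphur-dioxide contribution → 0.2819 μm/a
  chloride contribution → 0.3763 μm/a
  total first-year rate 0.6582 μm/a
  mass loss = 0.6582 μm/a × 8.96 g/cm³ = 5.897 g·m⁻²·a⁻¹
Ordering by g·m⁻²·a⁻¹: zinc (14.2) > copper (5.9)

zinc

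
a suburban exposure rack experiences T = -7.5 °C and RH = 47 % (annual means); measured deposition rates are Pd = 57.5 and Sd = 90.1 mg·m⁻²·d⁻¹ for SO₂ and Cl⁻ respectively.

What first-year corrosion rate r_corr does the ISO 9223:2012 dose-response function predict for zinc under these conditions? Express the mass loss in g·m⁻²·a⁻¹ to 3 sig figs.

zinc: temperature factor f = +0.038·(-17.5) = -0.6650
  Pd branch = 0.0129·Pd^0.44·e^(0.046·RH+f) = 0.3428 μm/a
  Sd branch = 0.0175·Sd^0.57·e^(0.008·RH+0.085·T) = 0.1753 μm/a
  r_corr = 0.3428 + 0.1753 = 0.518 μm/a
Convert to mass loss: 0.518 μm/a × 7.14 g/cm³ = 3.699 g·m⁻²·a⁻¹

r_corr = 3.70 g·m⁻²·a⁻¹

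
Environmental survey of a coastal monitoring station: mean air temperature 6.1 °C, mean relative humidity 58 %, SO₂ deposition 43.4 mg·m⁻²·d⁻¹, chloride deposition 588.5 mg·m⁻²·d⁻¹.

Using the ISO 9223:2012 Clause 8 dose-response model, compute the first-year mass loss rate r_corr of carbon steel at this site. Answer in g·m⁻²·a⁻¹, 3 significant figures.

carbon steel: T≤10 °C ⇒ hinge +0.150·(6.1−10) = -0.5850
  sulphur-dioxide contribution → 22.35 μm/a
  chloride contribution → 46.03 μm/a
  ⇒ r_corr(carbon steel) = 68.38 μm/a
Convert to mass loss: 68.38 μm/a × 7.85 g/cm³ = 536.8 g·m⁻²·a⁻¹

r_corr = 537 g·m⁻²·a⁻¹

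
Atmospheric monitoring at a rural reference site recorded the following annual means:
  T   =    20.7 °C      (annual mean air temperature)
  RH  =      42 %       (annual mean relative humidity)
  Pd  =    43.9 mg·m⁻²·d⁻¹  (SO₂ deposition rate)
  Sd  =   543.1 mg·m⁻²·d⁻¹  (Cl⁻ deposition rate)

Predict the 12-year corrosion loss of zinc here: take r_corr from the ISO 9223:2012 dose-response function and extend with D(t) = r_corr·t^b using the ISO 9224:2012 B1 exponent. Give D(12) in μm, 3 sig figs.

zinc: f(T) = -0.071·(T−10) [T>10 °C] = -0.7597
  sulphur-dioxide contribution → 0.22 μm/a
  chloride contribution → 5.152 μm/a
  ⇒ r_corr(zinc) = 5.372 μm/a
Long-term exponent b (ISO 9224 Table 2, B1) = 0.813
  D(12) = 5.372 × 12^0.813 = 5.372 × 7.54 = 40.51 μm

D(12) = 40.5 μm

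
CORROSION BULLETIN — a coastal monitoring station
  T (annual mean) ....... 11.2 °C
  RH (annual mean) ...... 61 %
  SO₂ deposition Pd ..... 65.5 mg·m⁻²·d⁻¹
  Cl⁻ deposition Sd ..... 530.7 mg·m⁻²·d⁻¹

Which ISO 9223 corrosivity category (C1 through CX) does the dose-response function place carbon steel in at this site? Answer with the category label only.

carbon steel: temperature factor f = -0.054·(1.2) = -0.0648
  Pd branch = 1.77·Pd^0.52·e^(0.02·RH+f) = 49.44 μm/a
  Sd branch = 0.102·Sd^0.62·e^(0.033·RH+0.04·T) = 58.45 μm/a
  sum: 49.44 + 58.45 → r_corr = 107.9 μm/a
Category bounds: 80…200 μm/a bracket r_corr ⇒ C5

C5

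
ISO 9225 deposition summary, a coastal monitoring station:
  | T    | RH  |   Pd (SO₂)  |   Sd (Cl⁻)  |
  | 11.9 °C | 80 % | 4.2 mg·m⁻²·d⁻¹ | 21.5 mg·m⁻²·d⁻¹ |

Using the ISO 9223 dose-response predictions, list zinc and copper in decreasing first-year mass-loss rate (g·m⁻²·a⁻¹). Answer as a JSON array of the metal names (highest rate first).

zinc: f(T) = -0.071·(T−10) [T>10 °C] = -0.1349
  sulphur-dioxide contribution → 0.8403 μm/a
  chloride contribution → 0.5245 μm/a
  ⇒ r_corr(zinc) = 1.365 μm/a
  mass loss = 1.365 μm/a × 7.14 g/cm³ = 9.745 g·m⁻²·a⁻¹
copper: f(T) = -0.080·(T−10) [T>10 °C] = -0.1520
  sulphur-dioxide contribution → 0.7416 μm/a
  chloride contribution → 0.749 μm/a
  ⇒ r_corr(copper) = 1.491 μm/a
  mass loss = 1.491 μm/a × 8.96 g/cm³ = 13.36 g·m⁻²·a⁻¹
Ordering by g·m⁻²·a⁻¹: copper (13.4) > zinc (9.74)

["copper", "zinc"]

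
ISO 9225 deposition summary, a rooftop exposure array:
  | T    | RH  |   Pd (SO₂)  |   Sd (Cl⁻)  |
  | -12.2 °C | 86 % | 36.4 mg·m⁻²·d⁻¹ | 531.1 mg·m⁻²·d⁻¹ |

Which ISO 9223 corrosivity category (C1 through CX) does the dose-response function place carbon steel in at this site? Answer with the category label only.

C4

carbon steel: f(T) = +0.150·(T−10) [T≤10 °C] = -3.3300
  Pd branch = 1.77·Pd^0.52·e^(0.02·RH+f) = 2.294 μm/a
  Cl⁻ term: 0.102·531.1^0.62·exp(0.033·86+0.04·-12.2) = 52.34
  sum: 2.294 + 52.34 → r_corr = 54.63 μm/a
Category bounds: 50…80 μm/a bracket r_corr ⇒ C4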